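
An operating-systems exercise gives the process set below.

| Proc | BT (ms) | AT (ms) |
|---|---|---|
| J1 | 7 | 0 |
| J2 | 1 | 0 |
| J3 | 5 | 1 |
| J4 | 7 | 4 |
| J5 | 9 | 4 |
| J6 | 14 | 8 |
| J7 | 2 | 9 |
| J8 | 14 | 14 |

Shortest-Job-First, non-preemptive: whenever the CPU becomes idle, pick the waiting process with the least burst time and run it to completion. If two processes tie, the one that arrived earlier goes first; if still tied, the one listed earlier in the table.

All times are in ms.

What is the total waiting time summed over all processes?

93

Schedule: | J2 0-1 | J3 1-6 | J1 6-13 | J7 13-15 | J4 15-22 | J5 22-31 | J6 31-45 | J8 45-59 |
Completion: J1=13  J2=1  J3=6  J4=22  J5=31  J6=45  J7=15  J8=59
Turnaround (C−A): J1=13  J2=1  J3=5  J4=18  J5=27  J6=37  J7=6  J8=45
Waiting = turnaround − burst: J1=6, J2=0, J3=0, J4=11, J5=18, J6=23, J7=4, J8=31
Total waiting = 6 + 0 + 0 + 11 + 18 + 23 + 4 + 31 = 93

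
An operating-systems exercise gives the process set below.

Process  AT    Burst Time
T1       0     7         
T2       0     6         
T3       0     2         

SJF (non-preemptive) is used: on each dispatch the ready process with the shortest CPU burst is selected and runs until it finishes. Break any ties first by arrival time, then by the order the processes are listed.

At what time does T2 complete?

8

Gantt: | T3 0-2 | T2 2-8 | T1 8-15 |
Completion: T1=15  T2=8  T3=2
Turnaround (C−A): T1=15  T2=8  T3=2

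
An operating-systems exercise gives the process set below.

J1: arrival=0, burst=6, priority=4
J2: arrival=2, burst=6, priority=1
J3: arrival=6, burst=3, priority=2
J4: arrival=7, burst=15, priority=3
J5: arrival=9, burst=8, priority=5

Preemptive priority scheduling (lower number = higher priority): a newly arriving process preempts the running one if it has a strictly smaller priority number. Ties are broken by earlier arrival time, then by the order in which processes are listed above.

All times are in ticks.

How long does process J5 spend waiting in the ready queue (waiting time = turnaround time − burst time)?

21

Timeline: | J1 0-2 | J2 2-8 | J3 8-11 | J4 11-26 | J1 26-30 | J5 30-38 |
Completion: J1=30  J2=8  J3=11  J4=26  J5=38
Turnaround (C−A): J1=30  J2=6  J3=5  J4=19  J5=29
Waiting(J5) = turnaround − burst = 29 − 8 = 21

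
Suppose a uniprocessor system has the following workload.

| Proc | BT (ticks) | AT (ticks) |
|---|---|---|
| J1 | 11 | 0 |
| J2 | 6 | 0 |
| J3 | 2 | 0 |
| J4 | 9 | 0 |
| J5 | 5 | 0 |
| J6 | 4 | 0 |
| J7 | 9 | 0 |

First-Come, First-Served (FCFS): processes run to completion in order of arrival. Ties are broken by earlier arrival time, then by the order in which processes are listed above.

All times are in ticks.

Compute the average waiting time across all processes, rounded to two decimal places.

Schedule: | J1 0-11 | J2 11-17 | J3 17-19 | J4 19-28 | J5 28-33 | J6 33-37 | J7 37-46 |
Completion: J1=11  J2=17  J3=19  J4=28  J5=33  J6=37  J7=46
Waiting times: J1=0, J2=11, J3=17, J4=19, J5=28, J6=33, J7=37
Average waiting = (0+11+17+19+28+33+37) / 7 = 145/7 = 20.71

20.71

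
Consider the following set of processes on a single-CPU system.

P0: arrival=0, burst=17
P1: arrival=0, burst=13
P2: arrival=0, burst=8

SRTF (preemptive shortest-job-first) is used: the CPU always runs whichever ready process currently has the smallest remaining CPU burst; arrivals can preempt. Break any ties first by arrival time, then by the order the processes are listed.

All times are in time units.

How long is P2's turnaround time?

8

Gantt: | P2 0-8 | P1 8-21 | P0 21-38 |
Completion: P0=38  P1=21  P2=8
Turnaround(P2) = completion − arrival = 8 − 0 = 8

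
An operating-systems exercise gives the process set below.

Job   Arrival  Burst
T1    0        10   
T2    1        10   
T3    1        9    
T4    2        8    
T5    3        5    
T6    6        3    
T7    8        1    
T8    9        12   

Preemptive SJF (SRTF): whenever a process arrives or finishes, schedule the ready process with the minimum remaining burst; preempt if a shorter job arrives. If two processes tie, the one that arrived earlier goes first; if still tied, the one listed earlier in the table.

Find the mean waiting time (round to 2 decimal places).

15.88

Gantt: | T1 0-3 | T5 3-8 | T7 8-9 | T6 9-12 | T1 12-19 | T4 19-27 | T3 27-36 | T2 36-46 | T8 46-58 |
Completion: T1=19  T2=46  T3=36  T4=27  T5=8  T6=12  T7=9  T8=58
Turnaround (C−A): T1=19  T2=45  T3=35  T4=25  T5=5  T6=6  T7=1  T8=49
Waiting times: T1=9, T2=35, T3=26, T4=17, T5=0, T6=3, T7=0, T8=37
Average waiting = (9+35+26+17+0+3+0+37) / 8 = 127/8 = 15.88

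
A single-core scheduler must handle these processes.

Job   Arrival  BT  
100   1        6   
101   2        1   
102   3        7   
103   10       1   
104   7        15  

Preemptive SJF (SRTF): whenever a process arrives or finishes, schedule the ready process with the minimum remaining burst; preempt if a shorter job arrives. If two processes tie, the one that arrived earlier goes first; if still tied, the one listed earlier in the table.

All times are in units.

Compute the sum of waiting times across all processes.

Schedule: | idle 0-1 | 100 1-2 | 101 2-3 | 100 3-8 | 102 8-10 | 103 10-11 | 102 11-16 | 104 16-31 |
Completion: 100=8  101=3  102=16  103=11  104=31
Waiting = turnaround − burst: 100=1, 101=0, 102=6, 103=0, 104=9
Total waiting = 1 + 0 + 6 + 0 + 9 = 16

16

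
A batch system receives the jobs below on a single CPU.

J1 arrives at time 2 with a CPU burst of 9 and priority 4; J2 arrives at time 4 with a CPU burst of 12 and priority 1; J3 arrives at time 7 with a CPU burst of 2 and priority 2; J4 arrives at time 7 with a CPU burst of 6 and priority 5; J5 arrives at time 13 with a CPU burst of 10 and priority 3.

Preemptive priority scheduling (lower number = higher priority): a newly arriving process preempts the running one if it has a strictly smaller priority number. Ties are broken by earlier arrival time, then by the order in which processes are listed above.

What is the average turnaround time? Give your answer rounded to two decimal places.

21.00

Timeline: | idle 0-2 | J1 2-4 | J2 4-16 | J3 16-18 | J5 18-28 | J1 28-35 | J4 35-41 |
Completion: J1=35  J2=16  J3=18  J4=41  J5=28
Turnaround (C−A): J1=33  J2=12  J3=11  J4=34  J5=15
Turnaround times: J1=33, J2=12, J3=11, J4=34, J5=15
Average turnaround = (33+12+11+34+15) / 5 = 105/5 = 21.00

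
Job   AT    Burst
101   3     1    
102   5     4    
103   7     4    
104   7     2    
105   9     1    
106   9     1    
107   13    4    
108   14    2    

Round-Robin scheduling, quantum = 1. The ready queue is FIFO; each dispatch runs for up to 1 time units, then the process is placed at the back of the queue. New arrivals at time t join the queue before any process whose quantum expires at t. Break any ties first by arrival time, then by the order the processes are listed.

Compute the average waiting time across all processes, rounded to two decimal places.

Timeline: | idle 0-3 | 101 3-4 | idle 4-5 | 102 5-7 | 103 7-8 | 104 8-9 | 102 9-10 | 103 10-11 | 105 11-12 | 106 12-13 | 104 13-14 | 102 14-15 | 103 15-16 | 107 16-17 | 108 17-18 | 103 18-19 | 107 19-20 | 108 20-21 | 107 21-23 |
Completion: 101=4  102=15  103=19  104=14  105=12  106=13  107=23  108=21
Turnaround (C−A): 101=1  102=10  103=12  104=7  105=3  106=4  107=10  108=7
Waiting times: 101=0, 102=6, 103=8, 104=5, 105=2, 106=3, 107=6, 108=5
Average waiting = (0+6+8+5+2+3+6+5) / 8 = 35/8 = 4.38

4.38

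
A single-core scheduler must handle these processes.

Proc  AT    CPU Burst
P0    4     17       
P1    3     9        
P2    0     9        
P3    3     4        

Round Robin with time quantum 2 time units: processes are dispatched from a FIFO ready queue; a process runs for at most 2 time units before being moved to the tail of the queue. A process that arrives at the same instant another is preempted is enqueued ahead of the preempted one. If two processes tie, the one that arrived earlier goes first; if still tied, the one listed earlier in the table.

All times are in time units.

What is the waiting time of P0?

Timeline: | P2 0-4 | P1 4-6 | P3 6-8 | P0 8-10 | P2 10-12 | P1 12-14 | P3 14-16 | P0 16-18 | P2 18-20 | P1 20-22 | P0 22-24 | P2 24-25 | P1 25-27 | P0 27-29 | P1 29-30 | P0 30-39 |
Completion: P0=39  P1=30  P2=25  P3=16
Waiting(P0) = turnaround − burst = 35 − 17 = 18

18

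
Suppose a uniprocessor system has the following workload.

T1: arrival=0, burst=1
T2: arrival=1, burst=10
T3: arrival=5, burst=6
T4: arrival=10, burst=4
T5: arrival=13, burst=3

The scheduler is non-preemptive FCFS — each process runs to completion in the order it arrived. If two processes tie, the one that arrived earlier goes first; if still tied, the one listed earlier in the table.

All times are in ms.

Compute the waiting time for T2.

Schedule: | T1 0-1 | T2 1-11 | T3 11-17 | T4 17-21 | T5 21-24 |
Completion: T1=1  T2=11  T3=17  T4=21  T5=24
Turnaround (C−A): T1=1  T2=10  T3=12  T4=11  T5=11
Waiting(T2) = turnaround − burst = 10 − 10 = 0

0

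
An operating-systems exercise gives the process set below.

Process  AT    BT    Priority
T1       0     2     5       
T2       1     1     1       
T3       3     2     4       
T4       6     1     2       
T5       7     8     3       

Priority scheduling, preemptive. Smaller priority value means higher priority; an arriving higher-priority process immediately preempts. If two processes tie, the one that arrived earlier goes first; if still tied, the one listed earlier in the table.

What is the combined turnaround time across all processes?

15

Timeline: | T1 0-1 | T2 1-2 | T1 2-3 | T3 3-5 | idle 5-6 | T4 6-7 | T5 7-15 |
Completion: T1=3  T2=2  T3=5  T4=7  T5=15
Turnaround (C−A): T1=3  T2=1  T3=2  T4=1  T5=8
Turnaround = completion − arrival: T1=3, T2=1, T3=2, T4=1, T5=8
Total turnaround = 3 + 1 + 2 + 1 + 8 = 15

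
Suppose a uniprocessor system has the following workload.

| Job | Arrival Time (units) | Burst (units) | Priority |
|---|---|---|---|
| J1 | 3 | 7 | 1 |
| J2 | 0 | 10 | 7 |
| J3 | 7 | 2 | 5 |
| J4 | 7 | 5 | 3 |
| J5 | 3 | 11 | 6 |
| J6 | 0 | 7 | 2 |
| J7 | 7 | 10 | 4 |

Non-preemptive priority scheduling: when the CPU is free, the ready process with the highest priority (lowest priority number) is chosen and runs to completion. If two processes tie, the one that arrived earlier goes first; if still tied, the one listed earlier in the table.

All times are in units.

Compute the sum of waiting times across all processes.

Timeline: | J6 0-7 | J1 7-14 | J4 14-19 | J7 19-29 | J3 29-31 | J5 31-42 | J2 42-52 |
Completion: J1=14  J2=52  J3=31  J4=19  J5=42  J6=7  J7=29
Turnaround (C−A): J1=11  J2=52  J3=24  J4=12  J5=39  J6=7  J7=22
Waiting = turnaround − burst: J1=4, J2=42, J3=22, J4=7, J5=28, J6=0, J7=12
Total waiting = 4 + 42 + 22 + 7 + 28 + 0 + 12 = 115

115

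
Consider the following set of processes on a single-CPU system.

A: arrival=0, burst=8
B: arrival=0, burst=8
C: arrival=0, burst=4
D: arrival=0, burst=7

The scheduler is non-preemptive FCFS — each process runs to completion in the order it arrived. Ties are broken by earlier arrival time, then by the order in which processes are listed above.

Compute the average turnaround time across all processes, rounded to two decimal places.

17.75

Timeline: | A 0-8 | B 8-16 | C 16-20 | D 20-27 |
Completion: A=8  B=16  C=20  D=27
Turnaround times: A=8, B=16, C=20, D=27
Average turnaround = (8+16+20+27) / 4 = 71/4 = 17.75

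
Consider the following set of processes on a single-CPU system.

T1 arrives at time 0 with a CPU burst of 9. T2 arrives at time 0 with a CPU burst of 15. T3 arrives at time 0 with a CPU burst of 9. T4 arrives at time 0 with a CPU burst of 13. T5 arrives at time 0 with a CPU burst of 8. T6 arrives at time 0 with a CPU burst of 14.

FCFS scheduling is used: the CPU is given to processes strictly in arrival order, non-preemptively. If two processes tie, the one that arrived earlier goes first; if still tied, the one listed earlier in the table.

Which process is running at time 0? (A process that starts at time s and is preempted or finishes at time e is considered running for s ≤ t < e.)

T1

Gantt: | T1 0-9 | T2 9-24 | T3 24-33 | T4 33-46 | T5 46-54 | T6 54-68 |
Completion: T1=9  T2=24  T3=33  T4=46  T5=54  T6=68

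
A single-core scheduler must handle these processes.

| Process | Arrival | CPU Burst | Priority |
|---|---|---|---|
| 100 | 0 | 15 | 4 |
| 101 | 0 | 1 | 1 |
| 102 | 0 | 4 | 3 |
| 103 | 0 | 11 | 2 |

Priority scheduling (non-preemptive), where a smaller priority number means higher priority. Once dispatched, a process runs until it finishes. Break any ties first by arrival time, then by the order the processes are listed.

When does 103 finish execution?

Timeline: | 101 0-1 | 103 1-12 | 102 12-16 | 100 16-31 |
Completion: 100=31  101=1  102=16  103=12
Turnaround (C−A): 100=31  101=1  102=16  103=12

12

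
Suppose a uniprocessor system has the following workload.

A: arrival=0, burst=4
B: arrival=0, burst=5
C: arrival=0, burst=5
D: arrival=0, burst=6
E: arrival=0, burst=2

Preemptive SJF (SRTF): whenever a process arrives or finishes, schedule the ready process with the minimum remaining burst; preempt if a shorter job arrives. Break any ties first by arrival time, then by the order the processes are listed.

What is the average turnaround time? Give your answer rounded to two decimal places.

11.40

Gantt: | E 0-2 | A 2-6 | B 6-11 | C 11-16 | D 16-22 |
Completion: A=6  B=11  C=16  D=22  E=2
Turnaround times: A=6, B=11, C=16, D=22, E=2
Average turnaround = (6+11+16+22+2) / 5 = 57/5 = 11.40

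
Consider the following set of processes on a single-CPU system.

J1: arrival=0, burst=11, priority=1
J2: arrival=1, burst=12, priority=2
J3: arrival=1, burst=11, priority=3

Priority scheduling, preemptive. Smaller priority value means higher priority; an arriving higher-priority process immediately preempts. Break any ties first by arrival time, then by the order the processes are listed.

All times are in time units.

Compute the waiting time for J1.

Schedule: | J1 0-11 | J2 11-23 | J3 23-34 |
Completion: J1=11  J2=23  J3=34
Waiting(J1) = turnaround − burst = 11 − 11 = 0

0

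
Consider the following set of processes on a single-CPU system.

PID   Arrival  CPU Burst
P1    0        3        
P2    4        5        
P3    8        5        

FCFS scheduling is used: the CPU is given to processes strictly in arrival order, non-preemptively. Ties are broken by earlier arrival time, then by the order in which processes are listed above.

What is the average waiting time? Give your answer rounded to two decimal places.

Gantt: | P1 0-3 | idle 3-4 | P2 4-9 | P3 9-14 |
Completion: P1=3  P2=9  P3=14
Turnaround (C−A): P1=3  P2=5  P3=6
Waiting times: P1=0, P2=0, P3=1
Average waiting = (0+0+1) / 3 = 1/3 = 0.33

0.33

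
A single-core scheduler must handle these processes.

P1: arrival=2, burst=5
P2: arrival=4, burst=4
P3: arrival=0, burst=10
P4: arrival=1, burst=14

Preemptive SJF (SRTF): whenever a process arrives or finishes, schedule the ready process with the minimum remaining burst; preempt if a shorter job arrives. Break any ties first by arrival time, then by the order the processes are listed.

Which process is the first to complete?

Schedule: | P3 0-2 | P1 2-7 | P2 7-11 | P3 11-19 | P4 19-33 |
Completion: P1=7  P2=11  P3=19  P4=33
Turnaround (C−A): P1=5  P2=7  P3=19  P4=32
Finish order: P1 → P2 → P3 → P4

P1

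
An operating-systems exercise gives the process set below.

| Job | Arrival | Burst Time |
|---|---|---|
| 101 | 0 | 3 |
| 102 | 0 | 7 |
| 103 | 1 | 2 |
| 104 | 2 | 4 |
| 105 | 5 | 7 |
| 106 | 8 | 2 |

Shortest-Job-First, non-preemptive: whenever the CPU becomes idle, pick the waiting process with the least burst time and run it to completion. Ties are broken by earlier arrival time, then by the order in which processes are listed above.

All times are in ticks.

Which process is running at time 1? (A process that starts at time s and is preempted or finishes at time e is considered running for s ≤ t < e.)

101

Timeline: | 101 0-3 | 103 3-5 | 104 5-9 | 106 9-11 | 102 11-18 | 105 18-25 |
Completion: 101=3  102=18  103=5  104=9  105=25  106=11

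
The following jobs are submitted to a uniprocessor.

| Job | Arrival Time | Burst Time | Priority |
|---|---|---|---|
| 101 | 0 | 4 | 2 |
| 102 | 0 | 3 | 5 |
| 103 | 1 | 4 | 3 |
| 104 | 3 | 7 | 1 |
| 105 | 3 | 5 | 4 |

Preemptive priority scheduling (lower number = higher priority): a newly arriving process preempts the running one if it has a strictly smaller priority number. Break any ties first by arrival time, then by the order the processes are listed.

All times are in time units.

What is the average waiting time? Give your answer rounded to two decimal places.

9.80

Gantt: | 101 0-3 | 104 3-10 | 101 10-11 | 103 11-15 | 105 15-20 | 102 20-23 |
Completion: 101=11  102=23  103=15  104=10  105=20
Turnaround (C−A): 101=11  102=23  103=14  104=7  105=17
Waiting times: 101=7, 102=20, 103=10, 104=0, 105=12
Average waiting = (7+20+10+0+12) / 5 = 49/5 = 9.80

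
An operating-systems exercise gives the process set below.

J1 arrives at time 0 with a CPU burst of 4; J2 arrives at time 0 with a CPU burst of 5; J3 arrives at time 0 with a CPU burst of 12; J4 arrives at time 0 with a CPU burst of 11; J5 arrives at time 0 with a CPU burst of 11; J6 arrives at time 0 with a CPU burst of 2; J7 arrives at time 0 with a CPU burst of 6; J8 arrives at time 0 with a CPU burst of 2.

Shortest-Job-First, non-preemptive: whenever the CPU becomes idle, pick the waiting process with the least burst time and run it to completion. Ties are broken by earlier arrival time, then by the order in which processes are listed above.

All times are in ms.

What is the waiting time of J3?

Timeline: | J6 0-2 | J8 2-4 | J1 4-8 | J2 8-13 | J7 13-19 | J4 19-30 | J5 30-41 | J3 41-53 |
Completion: J1=8  J2=13  J3=53  J4=30  J5=41  J6=2  J7=19  J8=4
Turnaround (C−A): J1=8  J2=13  J3=53  J4=30  J5=41  J6=2  J7=19  J8=4
Waiting(J3) = turnaround − burst = 53 − 12 = 41

41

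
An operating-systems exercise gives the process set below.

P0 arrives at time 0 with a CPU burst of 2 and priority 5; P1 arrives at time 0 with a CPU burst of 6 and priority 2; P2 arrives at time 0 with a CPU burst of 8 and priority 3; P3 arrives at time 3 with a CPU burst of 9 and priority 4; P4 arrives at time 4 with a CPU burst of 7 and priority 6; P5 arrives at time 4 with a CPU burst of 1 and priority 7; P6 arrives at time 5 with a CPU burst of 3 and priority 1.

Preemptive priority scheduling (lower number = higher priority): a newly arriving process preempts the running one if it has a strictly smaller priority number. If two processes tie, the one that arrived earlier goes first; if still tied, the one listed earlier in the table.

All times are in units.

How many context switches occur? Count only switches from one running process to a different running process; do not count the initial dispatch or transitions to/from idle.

Schedule: | P1 0-5 | P6 5-8 | P1 8-9 | P2 9-17 | P3 17-26 | P0 26-28 | P4 28-35 | P5 35-36 |
Completion: P0=28  P1=9  P2=17  P3=26  P4=35  P5=36  P6=8
Turnaround (C−A): P0=28  P1=9  P2=17  P3=23  P4=31  P5=32  P6=3

7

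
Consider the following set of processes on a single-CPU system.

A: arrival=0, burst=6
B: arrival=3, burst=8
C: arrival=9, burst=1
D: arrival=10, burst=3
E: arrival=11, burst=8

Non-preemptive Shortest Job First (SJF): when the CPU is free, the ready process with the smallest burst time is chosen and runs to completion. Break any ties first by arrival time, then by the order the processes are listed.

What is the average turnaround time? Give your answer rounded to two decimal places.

Schedule: | A 0-6 | B 6-14 | C 14-15 | D 15-18 | E 18-26 |
Completion: A=6  B=14  C=15  D=18  E=26
Turnaround times: A=6, B=11, C=6, D=8, E=15
Average turnaround = (6+11+6+8+15) / 5 = 46/5 = 9.20

9.20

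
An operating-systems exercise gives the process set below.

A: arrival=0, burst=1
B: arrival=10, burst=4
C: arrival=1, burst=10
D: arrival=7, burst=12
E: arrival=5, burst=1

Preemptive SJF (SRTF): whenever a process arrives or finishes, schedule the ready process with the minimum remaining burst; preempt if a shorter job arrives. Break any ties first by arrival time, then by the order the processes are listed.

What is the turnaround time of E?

Schedule: | A 0-1 | C 1-5 | E 5-6 | C 6-12 | B 12-16 | D 16-28 |
Completion: A=1  B=16  C=12  D=28  E=6
Turnaround (C−A): A=1  B=6  C=11  D=21  E=1
Turnaround(E) = completion − arrival = 6 − 5 = 1

1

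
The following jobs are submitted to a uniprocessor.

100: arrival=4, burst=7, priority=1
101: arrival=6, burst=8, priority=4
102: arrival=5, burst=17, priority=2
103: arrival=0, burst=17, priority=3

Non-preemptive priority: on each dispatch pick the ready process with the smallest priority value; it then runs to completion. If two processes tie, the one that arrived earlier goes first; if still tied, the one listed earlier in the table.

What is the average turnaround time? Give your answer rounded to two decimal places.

29.00

Gantt: | 103 0-17 | 100 17-24 | 102 24-41 | 101 41-49 |
Completion: 100=24  101=49  102=41  103=17
Turnaround (C−A): 100=20  101=43  102=36  103=17
Turnaround times: 100=20, 101=43, 102=36, 103=17
Average turnaround = (20+43+36+17) / 4 = 116/4 = 29.00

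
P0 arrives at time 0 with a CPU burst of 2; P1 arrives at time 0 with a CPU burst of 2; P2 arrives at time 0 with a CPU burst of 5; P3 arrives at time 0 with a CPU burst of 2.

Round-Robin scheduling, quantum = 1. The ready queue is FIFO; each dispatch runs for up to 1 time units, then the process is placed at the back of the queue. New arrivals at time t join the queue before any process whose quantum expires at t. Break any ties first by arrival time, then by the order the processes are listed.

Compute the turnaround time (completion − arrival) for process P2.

11

Timeline: | P0 0-1 | P1 1-2 | P2 2-3 | P3 3-4 | P0 4-5 | P1 5-6 | P2 6-7 | P3 7-8 | P2 8-11 |
Completion: P0=5  P1=6  P2=11  P3=8
Turnaround(P2) = completion − arrival = 11 − 0 = 11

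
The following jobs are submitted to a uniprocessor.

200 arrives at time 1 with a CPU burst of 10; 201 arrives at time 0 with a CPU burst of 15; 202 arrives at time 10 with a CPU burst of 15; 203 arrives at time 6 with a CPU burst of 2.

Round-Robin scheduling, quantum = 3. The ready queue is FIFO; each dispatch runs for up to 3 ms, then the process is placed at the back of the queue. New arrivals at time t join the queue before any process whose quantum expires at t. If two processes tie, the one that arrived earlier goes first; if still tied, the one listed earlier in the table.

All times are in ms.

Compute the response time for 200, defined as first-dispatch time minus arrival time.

Schedule: | 201 0-3 | 200 3-6 | 201 6-9 | 203 9-11 | 200 11-14 | 201 14-17 | 202 17-20 | 200 20-23 | 201 23-26 | 202 26-29 | 200 29-30 | 201 30-33 | 202 33-42 |
Completion: 200=30  201=33  202=42  203=11
Turnaround (C−A): 200=29  201=33  202=32  203=5
Response(200) = first start − arrival = 3 − 1 = 2

2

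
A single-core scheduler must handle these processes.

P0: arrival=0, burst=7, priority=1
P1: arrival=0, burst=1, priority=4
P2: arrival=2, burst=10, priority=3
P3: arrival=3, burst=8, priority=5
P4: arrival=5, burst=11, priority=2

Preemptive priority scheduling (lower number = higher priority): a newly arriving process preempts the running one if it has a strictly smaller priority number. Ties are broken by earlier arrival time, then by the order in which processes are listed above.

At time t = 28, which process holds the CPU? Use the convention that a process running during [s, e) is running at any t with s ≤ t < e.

P1

Gantt: | P0 0-7 | P4 7-18 | P2 18-28 | P1 28-29 | P3 29-37 |
Completion: P0=7  P1=29  P2=28  P3=37  P4=18
Turnaround (C−A): P0=7  P1=29  P2=26  P3=34  P4=13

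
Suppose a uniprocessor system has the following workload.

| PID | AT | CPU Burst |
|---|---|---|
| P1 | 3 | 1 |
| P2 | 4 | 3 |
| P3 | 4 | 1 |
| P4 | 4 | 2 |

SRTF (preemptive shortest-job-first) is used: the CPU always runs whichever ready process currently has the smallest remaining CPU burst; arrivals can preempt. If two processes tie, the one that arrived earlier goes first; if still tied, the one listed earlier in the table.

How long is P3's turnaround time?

Timeline: | idle 0-3 | P1 3-4 | P3 4-5 | P4 5-7 | P2 7-10 |
Completion: P1=4  P2=10  P3=5  P4=7
Turnaround (C−A): P1=1  P2=6  P3=1  P4=3
Turnaround(P3) = completion − arrival = 5 − 4 = 1

1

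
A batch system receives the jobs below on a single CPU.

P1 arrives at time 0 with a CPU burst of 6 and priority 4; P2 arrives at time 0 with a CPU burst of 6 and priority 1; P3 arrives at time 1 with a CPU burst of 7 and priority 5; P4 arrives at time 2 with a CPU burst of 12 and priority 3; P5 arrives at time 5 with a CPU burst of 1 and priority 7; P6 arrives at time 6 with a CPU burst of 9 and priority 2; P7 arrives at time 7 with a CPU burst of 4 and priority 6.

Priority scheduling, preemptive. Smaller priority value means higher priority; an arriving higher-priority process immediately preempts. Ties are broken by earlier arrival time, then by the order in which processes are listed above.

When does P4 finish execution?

27

Schedule: | P2 0-6 | P6 6-15 | P4 15-27 | P1 27-33 | P3 33-40 | P7 40-44 | P5 44-45 |
Completion: P1=33  P2=6  P3=40  P4=27  P5=45  P6=15  P7=44
Turnaround (C−A): P1=33  P2=6  P3=39  P4=25  P5=40  P6=9  P7=37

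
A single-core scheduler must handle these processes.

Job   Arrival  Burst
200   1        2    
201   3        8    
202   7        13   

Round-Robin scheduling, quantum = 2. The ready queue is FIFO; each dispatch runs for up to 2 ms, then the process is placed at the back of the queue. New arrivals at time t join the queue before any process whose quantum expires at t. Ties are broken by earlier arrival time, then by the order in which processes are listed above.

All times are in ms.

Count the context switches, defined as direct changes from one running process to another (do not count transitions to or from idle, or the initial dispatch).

Timeline: | idle 0-1 | 200 1-3 | 201 3-7 | 202 7-9 | 201 9-11 | 202 11-13 | 201 13-15 | 202 15-24 |
Completion: 200=3  201=15  202=24
Turnaround (C−A): 200=2  201=12  202=17

6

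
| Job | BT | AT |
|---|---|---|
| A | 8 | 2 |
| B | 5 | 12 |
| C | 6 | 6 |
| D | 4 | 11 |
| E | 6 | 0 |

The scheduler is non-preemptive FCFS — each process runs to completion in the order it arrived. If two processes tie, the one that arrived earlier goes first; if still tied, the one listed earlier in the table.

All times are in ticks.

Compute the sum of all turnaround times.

62

Schedule: | E 0-6 | A 6-14 | C 14-20 | D 20-24 | B 24-29 |
Completion: A=14  B=29  C=20  D=24  E=6
Turnaround (C−A): A=12  B=17  C=14  D=13  E=6
Turnaround = completion − arrival: A=12, B=17, C=14, D=13, E=6
Total turnaround = 12 + 17 + 14 + 13 + 6 = 62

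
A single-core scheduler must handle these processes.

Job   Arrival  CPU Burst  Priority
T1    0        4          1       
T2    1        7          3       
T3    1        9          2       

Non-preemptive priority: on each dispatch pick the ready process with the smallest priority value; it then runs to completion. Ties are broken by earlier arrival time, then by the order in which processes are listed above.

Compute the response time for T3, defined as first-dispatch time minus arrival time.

Timeline: | T1 0-4 | T3 4-13 | T2 13-20 |
Completion: T1=4  T2=20  T3=13
Turnaround (C−A): T1=4  T2=19  T3=12
Response(T3) = first start − arrival = 4 − 1 = 3

3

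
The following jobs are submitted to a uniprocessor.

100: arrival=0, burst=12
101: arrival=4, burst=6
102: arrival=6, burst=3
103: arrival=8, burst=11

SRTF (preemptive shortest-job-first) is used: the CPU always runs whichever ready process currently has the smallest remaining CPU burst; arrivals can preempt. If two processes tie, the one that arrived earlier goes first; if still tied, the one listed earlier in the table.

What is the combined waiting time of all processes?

Gantt: | 100 0-4 | 101 4-6 | 102 6-9 | 101 9-13 | 100 13-21 | 103 21-32 |
Completion: 100=21  101=13  102=9  103=32
Turnaround (C−A): 100=21  101=9  102=3  103=24
Waiting = turnaround − burst: 100=9, 101=3, 102=0, 103=13
Total waiting = 9 + 3 + 0 + 13 = 25

25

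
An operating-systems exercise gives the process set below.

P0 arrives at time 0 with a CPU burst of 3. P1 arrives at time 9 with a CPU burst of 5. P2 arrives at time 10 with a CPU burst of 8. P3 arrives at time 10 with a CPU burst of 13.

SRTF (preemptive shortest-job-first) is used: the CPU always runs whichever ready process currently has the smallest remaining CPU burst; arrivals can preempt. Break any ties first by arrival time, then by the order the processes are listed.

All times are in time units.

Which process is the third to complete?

Schedule: | P0 0-3 | idle 3-9 | P1 9-14 | P2 14-22 | P3 22-35 |
Completion: P0=3  P1=14  P2=22  P3=35
Turnaround (C−A): P0=3  P1=5  P2=12  P3=25
Finish order: P0 → P1 → P2 → P3

P2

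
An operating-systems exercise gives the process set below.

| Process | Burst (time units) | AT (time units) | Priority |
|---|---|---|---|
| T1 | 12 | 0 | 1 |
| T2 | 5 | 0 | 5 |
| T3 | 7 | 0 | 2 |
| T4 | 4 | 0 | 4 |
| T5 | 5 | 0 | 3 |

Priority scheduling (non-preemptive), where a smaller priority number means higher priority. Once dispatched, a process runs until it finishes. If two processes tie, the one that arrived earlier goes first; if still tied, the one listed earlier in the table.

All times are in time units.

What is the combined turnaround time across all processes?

116

Gantt: | T1 0-12 | T3 12-19 | T5 19-24 | T4 24-28 | T2 28-33 |
Completion: T1=12  T2=33  T3=19  T4=28  T5=24
Turnaround (C−A): T1=12  T2=33  T3=19  T4=28  T5=24
Turnaround = completion − arrival: T1=12, T2=33, T3=19, T4=28, T5=24
Total turnaround = 12 + 33 + 19 + 28 + 24 = 116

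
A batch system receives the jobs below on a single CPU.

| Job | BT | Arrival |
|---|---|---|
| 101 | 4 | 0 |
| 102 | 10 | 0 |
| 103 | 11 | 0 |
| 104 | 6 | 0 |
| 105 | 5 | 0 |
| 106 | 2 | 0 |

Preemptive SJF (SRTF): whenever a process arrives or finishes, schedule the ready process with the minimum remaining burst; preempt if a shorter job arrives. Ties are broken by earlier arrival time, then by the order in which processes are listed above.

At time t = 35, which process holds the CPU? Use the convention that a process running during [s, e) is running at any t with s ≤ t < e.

103

Gantt: | 106 0-2 | 101 2-6 | 105 6-11 | 104 11-17 | 102 17-27 | 103 27-38 |
Completion: 101=6  102=27  103=38  104=17  105=11  106=2
Turnaround (C−A): 101=6  102=27  103=38  104=17  105=11  106=2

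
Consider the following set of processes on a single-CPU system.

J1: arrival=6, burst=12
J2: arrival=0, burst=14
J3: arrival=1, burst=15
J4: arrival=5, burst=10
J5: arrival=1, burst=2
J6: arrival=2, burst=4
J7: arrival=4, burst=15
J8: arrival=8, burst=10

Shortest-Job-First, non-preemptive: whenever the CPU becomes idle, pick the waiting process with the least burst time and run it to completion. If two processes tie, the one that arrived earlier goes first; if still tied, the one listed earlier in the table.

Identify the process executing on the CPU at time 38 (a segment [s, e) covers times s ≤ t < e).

J8

Gantt: | J2 0-14 | J5 14-16 | J6 16-20 | J4 20-30 | J8 30-40 | J1 40-52 | J3 52-67 | J7 67-82 |
Completion: J1=52  J2=14  J3=67  J4=30  J5=16  J6=20  J7=82  J8=40
Turnaround (C−A): J1=46  J2=14  J3=66  J4=25  J5=15  J6=18  J7=78  J8=32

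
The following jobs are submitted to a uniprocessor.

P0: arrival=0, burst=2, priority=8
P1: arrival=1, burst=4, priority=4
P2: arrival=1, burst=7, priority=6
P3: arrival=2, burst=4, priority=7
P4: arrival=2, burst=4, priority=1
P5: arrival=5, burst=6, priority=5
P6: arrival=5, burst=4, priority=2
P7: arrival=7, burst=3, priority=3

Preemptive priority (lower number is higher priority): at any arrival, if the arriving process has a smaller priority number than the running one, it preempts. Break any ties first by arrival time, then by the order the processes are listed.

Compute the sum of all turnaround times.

140

Gantt: | P0 0-1 | P1 1-2 | P4 2-6 | P6 6-10 | P7 10-13 | P1 13-16 | P5 16-22 | P2 22-29 | P3 29-33 | P0 33-34 |
Completion: P0=34  P1=16  P2=29  P3=33  P4=6  P5=22  P6=10  P7=13
Turnaround (C−A): P0=34  P1=15  P2=28  P3=31  P4=4  P5=17  P6=5  P7=6
Turnaround = completion − arrival: P0=34, P1=15, P2=28, P3=31, P4=4, P5=17, P6=5, P7=6
Total turnaround = 34 + 15 + 28 + 31 + 4 + 17 + 5 + 6 = 140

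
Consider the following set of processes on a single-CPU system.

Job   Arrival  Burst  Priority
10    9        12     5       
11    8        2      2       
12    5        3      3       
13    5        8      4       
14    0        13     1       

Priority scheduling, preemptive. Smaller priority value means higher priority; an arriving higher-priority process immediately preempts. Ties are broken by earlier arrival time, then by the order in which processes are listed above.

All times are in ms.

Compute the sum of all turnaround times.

Gantt: | 14 0-13 | 11 13-15 | 12 15-18 | 13 18-26 | 10 26-38 |
Completion: 10=38  11=15  12=18  13=26  14=13
Turnaround (C−A): 10=29  11=7  12=13  13=21  14=13
Turnaround = completion − arrival: 10=29, 11=7, 12=13, 13=21, 14=13
Total turnaround = 29 + 7 + 13 + 21 + 13 = 83

83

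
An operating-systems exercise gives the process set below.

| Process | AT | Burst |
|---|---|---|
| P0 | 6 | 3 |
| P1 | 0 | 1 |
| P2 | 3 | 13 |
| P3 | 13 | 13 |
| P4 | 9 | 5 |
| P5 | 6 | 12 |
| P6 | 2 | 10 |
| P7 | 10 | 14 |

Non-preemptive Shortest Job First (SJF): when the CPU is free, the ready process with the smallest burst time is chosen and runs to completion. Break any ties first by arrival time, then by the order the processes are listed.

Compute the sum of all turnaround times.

Schedule: | P1 0-1 | idle 1-2 | P6 2-12 | P0 12-15 | P4 15-20 | P5 20-32 | P2 32-45 | P3 45-58 | P7 58-72 |
Completion: P0=15  P1=1  P2=45  P3=58  P4=20  P5=32  P6=12  P7=72
Turnaround = completion − arrival: P0=9, P1=1, P2=42, P3=45, P4=11, P5=26, P6=10, P7=62
Total turnaround = 9 + 1 + 42 + 45 + 11 + 26 + 10 + 62 = 206

206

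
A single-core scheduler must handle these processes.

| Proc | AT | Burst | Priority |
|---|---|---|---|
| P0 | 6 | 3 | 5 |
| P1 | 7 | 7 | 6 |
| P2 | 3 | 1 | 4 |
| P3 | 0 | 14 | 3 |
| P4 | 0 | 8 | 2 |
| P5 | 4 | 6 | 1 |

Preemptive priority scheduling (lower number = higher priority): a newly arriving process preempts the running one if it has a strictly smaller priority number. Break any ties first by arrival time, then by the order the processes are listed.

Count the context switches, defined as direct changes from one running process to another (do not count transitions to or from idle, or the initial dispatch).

6

Gantt: | P4 0-4 | P5 4-10 | P4 10-14 | P3 14-28 | P2 28-29 | P0 29-32 | P1 32-39 |
Completion: P0=32  P1=39  P2=29  P3=28  P4=14  P5=10
Turnaround (C−A): P0=26  P1=32  P2=26  P3=28  P4=14  P5=6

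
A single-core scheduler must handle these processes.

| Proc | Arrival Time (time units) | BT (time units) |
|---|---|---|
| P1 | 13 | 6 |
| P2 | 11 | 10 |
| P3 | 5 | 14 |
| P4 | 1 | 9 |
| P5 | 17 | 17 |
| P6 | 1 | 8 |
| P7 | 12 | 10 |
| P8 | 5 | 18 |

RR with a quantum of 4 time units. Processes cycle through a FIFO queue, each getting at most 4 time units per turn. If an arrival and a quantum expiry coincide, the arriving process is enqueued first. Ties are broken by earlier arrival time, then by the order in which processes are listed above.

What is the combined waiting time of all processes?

Gantt: | idle 0-1 | P4 1-5 | P6 5-9 | P3 9-13 | P8 13-17 | P4 17-21 | P6 21-25 | P2 25-29 | P7 29-33 | P1 33-37 | P3 37-41 | P5 41-45 | P8 45-49 | P4 49-50 | P2 50-54 | P7 54-58 | P1 58-60 | P3 60-64 | P5 64-68 | P8 68-72 | P2 72-74 | P7 74-76 | P3 76-78 | P5 78-82 | P8 82-86 | P5 86-90 | P8 90-92 | P5 92-93 |
Completion: P1=60  P2=74  P3=78  P4=50  P5=93  P6=25  P7=76  P8=92
Turnaround (C−A): P1=47  P2=63  P3=73  P4=49  P5=76  P6=24  P7=64  P8=87
Waiting = turnaround − burst: P1=41, P2=53, P3=59, P4=40, P5=59, P6=16, P7=54, P8=69
Total waiting = 41 + 53 + 59 + 40 + 59 + 16 + 54 + 69 = 391

391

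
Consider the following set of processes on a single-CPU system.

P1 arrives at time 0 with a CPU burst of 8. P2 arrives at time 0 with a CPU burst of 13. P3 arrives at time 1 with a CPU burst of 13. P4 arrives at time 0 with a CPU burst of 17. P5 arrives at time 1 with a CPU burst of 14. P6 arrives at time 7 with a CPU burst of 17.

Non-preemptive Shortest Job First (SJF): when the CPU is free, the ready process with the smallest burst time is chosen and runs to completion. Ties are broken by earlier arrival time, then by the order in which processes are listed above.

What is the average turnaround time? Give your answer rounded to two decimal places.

41.50

Schedule: | P1 0-8 | P2 8-21 | P3 21-34 | P5 34-48 | P4 48-65 | P6 65-82 |
Completion: P1=8  P2=21  P3=34  P4=65  P5=48  P6=82
Turnaround (C−A): P1=8  P2=21  P3=33  P4=65  P5=47  P6=75
Turnaround times: P1=8, P2=21, P3=33, P4=65, P5=47, P6=75
Average turnaround = (8+21+33+65+47+75) / 6 = 249/6 = 41.50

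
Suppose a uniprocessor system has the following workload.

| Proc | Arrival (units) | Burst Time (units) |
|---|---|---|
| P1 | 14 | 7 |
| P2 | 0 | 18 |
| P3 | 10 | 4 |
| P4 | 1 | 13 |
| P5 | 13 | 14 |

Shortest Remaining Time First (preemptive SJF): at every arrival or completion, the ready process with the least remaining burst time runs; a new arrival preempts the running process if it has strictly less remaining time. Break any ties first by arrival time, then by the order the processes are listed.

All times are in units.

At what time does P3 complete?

18

Timeline: | P2 0-1 | P4 1-14 | P3 14-18 | P1 18-25 | P5 25-39 | P2 39-56 |
Completion: P1=25  P2=56  P3=18  P4=14  P5=39
Turnaround (C−A): P1=11  P2=56  P3=8  P4=13  P5=26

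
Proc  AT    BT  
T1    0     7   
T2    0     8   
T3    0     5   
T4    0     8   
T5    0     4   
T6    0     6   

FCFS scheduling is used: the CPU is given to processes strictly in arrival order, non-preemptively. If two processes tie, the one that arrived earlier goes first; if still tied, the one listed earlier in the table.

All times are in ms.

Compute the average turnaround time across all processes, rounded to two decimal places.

Schedule: | T1 0-7 | T2 7-15 | T3 15-20 | T4 20-28 | T5 28-32 | T6 32-38 |
Completion: T1=7  T2=15  T3=20  T4=28  T5=32  T6=38
Turnaround (C−A): T1=7  T2=15  T3=20  T4=28  T5=32  T6=38
Turnaround times: T1=7, T2=15, T3=20, T4=28, T5=32, T6=38
Average turnaround = (7+15+20+28+32+38) / 6 = 140/6 = 23.33

23.33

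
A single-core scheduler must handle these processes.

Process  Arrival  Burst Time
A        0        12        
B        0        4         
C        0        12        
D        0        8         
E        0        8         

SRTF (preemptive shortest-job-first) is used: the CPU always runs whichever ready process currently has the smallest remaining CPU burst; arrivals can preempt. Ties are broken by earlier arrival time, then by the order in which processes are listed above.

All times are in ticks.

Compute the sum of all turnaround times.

Schedule: | B 0-4 | D 4-12 | E 12-20 | A 20-32 | C 32-44 |
Completion: A=32  B=4  C=44  D=12  E=20
Turnaround = completion − arrival: A=32, B=4, C=44, D=12, E=20
Total turnaround = 32 + 4 + 44 + 12 + 20 = 112

112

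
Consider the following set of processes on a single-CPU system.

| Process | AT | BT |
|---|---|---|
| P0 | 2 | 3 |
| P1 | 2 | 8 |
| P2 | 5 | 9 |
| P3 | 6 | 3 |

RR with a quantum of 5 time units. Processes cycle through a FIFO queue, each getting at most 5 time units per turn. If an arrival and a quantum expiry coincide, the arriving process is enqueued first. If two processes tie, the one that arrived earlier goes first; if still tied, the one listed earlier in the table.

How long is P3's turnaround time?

Timeline: | idle 0-2 | P0 2-5 | P1 5-10 | P2 10-15 | P3 15-18 | P1 18-21 | P2 21-25 |
Completion: P0=5  P1=21  P2=25  P3=18
Turnaround (C−A): P0=3  P1=19  P2=20  P3=12
Turnaround(P3) = completion − arrival = 18 − 6 = 12

12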